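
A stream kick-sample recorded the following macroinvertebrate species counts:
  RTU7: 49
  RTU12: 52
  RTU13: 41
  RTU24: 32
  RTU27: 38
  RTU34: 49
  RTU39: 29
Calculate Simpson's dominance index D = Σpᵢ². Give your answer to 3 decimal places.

0.149

Total N = 49+52+41+32+38+49+29 = 290, so the proportions are 0.16897, 0.17931, 0.14138, 0.11034, 0.13103, 0.16897, 0.1 (working shown to 5 dp, full precision carried).
D = 0.16897² + 0.17931² + 0.14138² + 0.11034² + 0.13103² + 0.16897² + 0.1² = 0.02855 + 0.03215 + 0.01999 + 0.01218 + 0.01717 + 0.02855 + 0.01000 = 0.14859.
To 3 decimal places, D = 0.149.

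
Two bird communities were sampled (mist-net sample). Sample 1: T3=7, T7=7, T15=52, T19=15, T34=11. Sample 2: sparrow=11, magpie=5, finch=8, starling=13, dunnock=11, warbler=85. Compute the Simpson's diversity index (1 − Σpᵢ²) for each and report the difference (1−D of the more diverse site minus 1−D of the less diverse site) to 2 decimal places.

Sample 1: N=92, proportions 0.0761, 0.0761, 0.5652, 0.163, 0.1196, giving 1−D = 0.6281 (working shown to 4 dp, full precision carried).
Sample 2: N=133, proportions 0.0827, 0.0376, 0.0602, 0.0977, 0.0827, 0.6391, giving 1−D = 0.5633.
Difference = |0.6281 − 0.5633| = 0.0648, i.e. 0.06 to 2 decimal places.

0.06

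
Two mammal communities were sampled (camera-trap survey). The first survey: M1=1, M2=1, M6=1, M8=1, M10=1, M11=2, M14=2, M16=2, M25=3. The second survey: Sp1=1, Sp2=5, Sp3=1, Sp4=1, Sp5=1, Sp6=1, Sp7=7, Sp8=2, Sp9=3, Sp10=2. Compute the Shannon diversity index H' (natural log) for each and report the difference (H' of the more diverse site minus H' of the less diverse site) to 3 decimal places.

0.084

The first survey: N=14, proportions 0.07143, 0.07143, 0.07143, 0.07143, 0.07143, 0.14286, 0.14286, 0.14286, 0.21429, giving H' = 2.10658 (working shown to 5 dp, full precision carried).
The second survey: N=24, proportions 0.04167, 0.20833, 0.04167, 0.04167, 0.04167, 0.04167, 0.29167, 0.08333, 0.125, 0.08333, giving H' = 2.02235.
Difference = |2.10658 − 2.02235| = 0.08423, i.e. 0.084 to 3 decimal places.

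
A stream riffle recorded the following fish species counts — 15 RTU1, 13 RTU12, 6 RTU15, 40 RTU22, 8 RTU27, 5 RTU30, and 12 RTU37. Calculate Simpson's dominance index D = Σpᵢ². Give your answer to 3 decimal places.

0.231

Total N = 15+13+6+40+8+5+12 = 99, so the proportions are 0.15152, 0.13131, 0.06061, 0.40404, 0.08081, 0.05051, 0.12121 (working shown to 5 dp, full precision carried).
D = 0.15152² + 0.13131² + 0.06061² + 0.40404² + 0.08081² + 0.05051² + 0.12121² = 0.02296 + 0.01724 + 0.00367 + 0.16325 + 0.00653 + 0.00255 + 0.01469 = 0.23089.
To 3 decimal places, D = 0.231.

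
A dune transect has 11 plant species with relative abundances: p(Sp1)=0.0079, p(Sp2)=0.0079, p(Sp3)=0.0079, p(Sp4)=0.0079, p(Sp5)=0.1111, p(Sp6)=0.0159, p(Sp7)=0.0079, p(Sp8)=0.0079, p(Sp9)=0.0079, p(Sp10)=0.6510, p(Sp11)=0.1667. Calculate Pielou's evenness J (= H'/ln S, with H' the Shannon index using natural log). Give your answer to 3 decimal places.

0.482

H' = −Σ pᵢ ln pᵢ = −((-0.03824) + (-0.03824) + (-0.03824) + (-0.03824) + (-0.24412) + (-0.06585) + (-0.03824) + (-0.03824) + (-0.03824) + (-0.27944) + (-0.29865)) = 1.15576 (working shown to 5 dp, full precision carried).
With S = 11 species, ln S = 2.39790, so J = 1.15576/2.39790 = 0.48199, i.e. 0.482 to 3 decimal places.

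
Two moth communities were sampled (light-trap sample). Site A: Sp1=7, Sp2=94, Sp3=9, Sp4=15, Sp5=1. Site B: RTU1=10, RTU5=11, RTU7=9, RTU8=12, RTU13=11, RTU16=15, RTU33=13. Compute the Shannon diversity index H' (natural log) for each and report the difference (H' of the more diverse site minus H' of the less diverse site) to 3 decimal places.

Site A: N=126, proportions 0.05556, 0.74603, 0.07143, 0.11905, 0.00794, giving H' = 0.85940 (working shown to 5 dp, full precision carried).
Site B: N=81, proportions 0.12346, 0.1358, 0.11111, 0.14815, 0.1358, 0.18519, 0.16049, giving H' = 1.93348.
Difference = |0.85940 − 1.93348| = 1.07408, i.e. 1.074 to 3 decimal places.

1.074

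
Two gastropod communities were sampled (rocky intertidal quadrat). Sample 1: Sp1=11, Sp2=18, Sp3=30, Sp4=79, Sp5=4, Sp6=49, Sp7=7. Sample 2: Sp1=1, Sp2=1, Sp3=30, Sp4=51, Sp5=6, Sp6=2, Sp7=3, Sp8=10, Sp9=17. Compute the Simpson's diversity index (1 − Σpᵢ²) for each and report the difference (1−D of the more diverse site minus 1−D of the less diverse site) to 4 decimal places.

0.0128

Sample 1: N=198, proportions 0.0555556, 0.0909091, 0.1515152, 0.3989899, 0.020202, 0.2474747, 0.0353535, giving 1−D = 0.7435976 (working shown to 7 dp, full precision carried).
Sample 2: N=121, proportions 0.0082645, 0.0082645, 0.2479339, 0.4214876, 0.0495868, 0.0165289, 0.0247934, 0.0826446, 0.1404959, giving 1−D = 0.7308244.
Difference = |0.7435976 − 0.7308244| = 0.0127732, i.e. 0.0128 to 4 decimal places.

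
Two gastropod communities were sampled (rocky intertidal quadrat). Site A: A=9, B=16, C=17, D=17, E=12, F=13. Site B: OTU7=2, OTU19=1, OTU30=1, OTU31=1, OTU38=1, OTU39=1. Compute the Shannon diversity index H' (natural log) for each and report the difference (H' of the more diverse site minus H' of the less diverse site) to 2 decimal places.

Site A: N=84, proportions 0.1071, 0.1905, 0.2024, 0.2024, 0.1429, 0.1548, giving H' = 1.7686 (working shown to 4 dp, full precision carried).
Site B: N=7, proportions 0.2857, 0.1429, 0.1429, 0.1429, 0.1429, 0.1429, giving H' = 1.7479.
Difference = |1.7686 − 1.7479| = 0.0207, i.e. 0.02 to 2 decimal places.

0.02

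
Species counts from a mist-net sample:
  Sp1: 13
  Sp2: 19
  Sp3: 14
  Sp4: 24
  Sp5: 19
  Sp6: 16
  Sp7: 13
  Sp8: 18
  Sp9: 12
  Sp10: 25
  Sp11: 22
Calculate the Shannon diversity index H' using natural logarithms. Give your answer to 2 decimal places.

2.37

Total N = 13+19+14+24+19+16+13+18+12+25+22 = 195, so the proportions are 0.0667, 0.0974, 0.0718, 0.1231, 0.0974, 0.0821, 0.0667, 0.0923, 0.0615, 0.1282, 0.1128 (working shown to 4 dp, full precision carried).
Each pᵢ ln pᵢ term: 0.0667×(-2.7081)=-0.1805, 0.0974×(-2.3286)=-0.2269, 0.0718×(-2.6339)=-0.1891, 0.1231×(-2.0949)=-0.2578, 0.0974×(-2.3286)=-0.2269, 0.0821×(-2.5004)=-0.2052, 0.0667×(-2.7081)=-0.1805, 0.0923×(-2.3826)=-0.2199, 0.0615×(-2.7881)=-0.1716, 0.1282×(-2.0541)=-0.2633, 0.1128×(-2.1820)=-0.2462.
Sum = -2.3680, so H' = 2.37.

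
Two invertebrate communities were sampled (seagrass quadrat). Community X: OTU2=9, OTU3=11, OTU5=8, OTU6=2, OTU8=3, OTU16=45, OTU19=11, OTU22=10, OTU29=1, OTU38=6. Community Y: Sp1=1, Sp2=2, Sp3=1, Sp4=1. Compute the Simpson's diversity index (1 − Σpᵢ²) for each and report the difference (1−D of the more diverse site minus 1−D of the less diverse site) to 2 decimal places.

Community X: N=106, proportions 0.0849, 0.1038, 0.0755, 0.0189, 0.0283, 0.4245, 0.1038, 0.0943, 0.0094, 0.0566, giving 1−D = 0.7720 (working shown to 4 dp, full precision carried).
Community Y: N=5, proportions 0.2, 0.4, 0.2, 0.2, giving 1−D = 0.7200.
Difference = |0.7720 − 0.7200| = 0.0520, i.e. 0.05 to 2 decimal places.

0.05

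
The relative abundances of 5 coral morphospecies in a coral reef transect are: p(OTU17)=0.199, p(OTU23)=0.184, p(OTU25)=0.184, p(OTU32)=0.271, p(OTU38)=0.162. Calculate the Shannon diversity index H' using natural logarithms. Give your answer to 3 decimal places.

Each pᵢ ln pᵢ term (working shown to 5 dp, full precision carried): 0.199×(-1.61445)=-0.32128, 0.184×(-1.69282)=-0.31148, 0.184×(-1.69282)=-0.31148, 0.271×(-1.30564)=-0.35383, 0.162×(-1.82016)=-0.29487.
Sum = -1.59293, so H' = 1.593.

1.593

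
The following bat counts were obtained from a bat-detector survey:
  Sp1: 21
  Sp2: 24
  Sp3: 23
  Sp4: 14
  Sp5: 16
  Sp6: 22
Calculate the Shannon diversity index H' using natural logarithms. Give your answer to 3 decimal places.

Total N = 21+24+23+14+16+22 = 120, so the proportions are 0.175, 0.2, 0.19167, 0.11667, 0.13333, 0.18333 (working shown to 5 dp, full precision carried).
Each pᵢ ln pᵢ term: 0.175×(-1.74297)=-0.30502, 0.2×(-1.60944)=-0.32189, 0.19167×(-1.65200)=-0.31663, 0.11667×(-2.14843)=-0.25065, 0.13333×(-2.01490)=-0.26865, 0.18333×(-1.69645)=-0.31102.
Sum = -1.77386, so H' = 1.774.

1.774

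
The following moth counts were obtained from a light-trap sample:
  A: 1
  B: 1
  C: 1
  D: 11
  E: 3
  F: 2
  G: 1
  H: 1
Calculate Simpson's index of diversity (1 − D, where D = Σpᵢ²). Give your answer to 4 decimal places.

0.6848

Total N = 1+1+1+11+3+2+1+1 = 21, so the proportions are 0.047619, 0.047619, 0.047619, 0.52381, 0.142857, 0.095238, 0.047619, 0.047619 (working shown to 6 dp, full precision carried).
D = 0.047619² + 0.047619² + 0.047619² + 0.52381² + 0.142857² + 0.095238² + 0.047619² + 0.047619² = 0.002268 + 0.002268 + 0.002268 + 0.274376 + 0.020408 + 0.009070 + 0.002268 + 0.002268 = 0.315193.
So 1 − D = 0.684807, i.e. 0.6848 to 4 decimal places.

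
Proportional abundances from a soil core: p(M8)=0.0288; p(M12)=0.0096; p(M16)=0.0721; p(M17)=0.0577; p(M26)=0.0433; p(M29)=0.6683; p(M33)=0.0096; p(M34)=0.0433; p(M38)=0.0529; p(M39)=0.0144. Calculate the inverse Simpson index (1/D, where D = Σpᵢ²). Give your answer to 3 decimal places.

D = 0.0288² + 0.0096² + 0.0721² + 0.0577² + 0.0433² + 0.6683² + 0.0096² + 0.0433² + 0.0529² + 0.0144² = 0.000829 + 0.000092 + 0.005198 + 0.003329 + 0.001875 + 0.446625 + 0.000092 + 0.001875 + 0.002798 + 0.000207 = 0.462922 (working shown to 6 dp, full precision carried).
So 1/D = 2.16019, i.e. 2.160 to 3 decimal places.

2.160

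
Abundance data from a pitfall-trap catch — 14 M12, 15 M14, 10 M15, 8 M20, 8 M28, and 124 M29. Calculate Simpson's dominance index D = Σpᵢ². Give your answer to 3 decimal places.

Total N = 14+15+10+8+8+124 = 179, so the proportions are 0.07821, 0.0838, 0.05587, 0.04469, 0.04469, 0.69274 (working shown to 5 dp, full precision carried).
D = 0.07821² + 0.0838² + 0.05587² + 0.04469² + 0.04469² + 0.69274² = 0.00612 + 0.00702 + 0.00312 + 0.00200 + 0.00200 + 0.47989 = 0.50014.
To 3 decimal places, D = 0.500.

0.500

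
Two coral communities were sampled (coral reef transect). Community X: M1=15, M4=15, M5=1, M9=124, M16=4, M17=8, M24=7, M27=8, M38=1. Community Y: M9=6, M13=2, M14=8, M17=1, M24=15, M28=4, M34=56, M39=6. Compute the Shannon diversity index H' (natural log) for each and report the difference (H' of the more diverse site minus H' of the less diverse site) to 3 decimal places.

Community X: N=183, proportions 0.08197, 0.08197, 0.00546, 0.6776, 0.02186, 0.04372, 0.03825, 0.04372, 0.00546, giving H' = 1.21280 (working shown to 5 dp, full precision carried).
Community Y: N=98, proportions 0.06122, 0.02041, 0.08163, 0.0102, 0.15306, 0.04082, 0.57143, 0.06122, giving H' = 1.41039.
Difference = |1.21280 − 1.41039| = 0.19759, i.e. 0.198 to 3 decimal places.

0.198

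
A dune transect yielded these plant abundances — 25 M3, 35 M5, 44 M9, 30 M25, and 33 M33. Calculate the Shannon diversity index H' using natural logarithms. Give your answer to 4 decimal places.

1.5920

Total N = 25+35+44+30+33 = 167, so the proportions are 0.149701, 0.209581, 0.263473, 0.179641, 0.197605 (working shown to 6 dp, full precision carried).
Each pᵢ ln pᵢ term: 0.149701×(-1.899118)=-0.284299, 0.209581×(-1.562646)=-0.327501, 0.263473×(-1.333804)=-0.351421, 0.179641×(-1.716796)=-0.308407, 0.197605×(-1.621486)=-0.320413.
Sum = -1.592041, so H' = 1.5920.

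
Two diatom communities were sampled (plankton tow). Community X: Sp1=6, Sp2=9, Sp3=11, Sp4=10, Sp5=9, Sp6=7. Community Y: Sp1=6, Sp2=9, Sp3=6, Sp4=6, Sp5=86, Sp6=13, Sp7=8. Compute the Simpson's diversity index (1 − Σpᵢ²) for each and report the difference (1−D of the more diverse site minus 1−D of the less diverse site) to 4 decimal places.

0.2623

Community X: N=52, proportions 0.115385, 0.173077, 0.211538, 0.192308, 0.173077, 0.134615, giving 1−D = 0.826923 (working shown to 6 dp, full precision carried).
Community Y: N=134, proportions 0.044776, 0.067164, 0.044776, 0.044776, 0.641791, 0.097015, 0.059701, giving 1−D = 0.564602.
Difference = |0.826923 − 0.564602| = 0.262321, i.e. 0.2623 to 4 decimal places.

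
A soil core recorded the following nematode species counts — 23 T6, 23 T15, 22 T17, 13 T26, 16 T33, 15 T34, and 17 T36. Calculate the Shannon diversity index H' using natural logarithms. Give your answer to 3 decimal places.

1.924

Total N = 23+23+22+13+16+15+17 = 129, so the proportions are 0.17829, 0.17829, 0.17054, 0.10078, 0.12403, 0.11628, 0.13178 (working shown to 5 dp, full precision carried).
Each pᵢ ln pᵢ term: 0.17829×(-1.72432)=-0.30744, 0.17829×(-1.72432)=-0.30744, 0.17054×(-1.76877)=-0.30165, 0.10078×(-2.29486)=-0.23127, 0.12403×(-2.08722)=-0.25888, 0.11628×(-2.15176)=-0.25020, 0.13178×(-2.02660)=-0.26707.
Sum = -1.92395, so H' = 1.924.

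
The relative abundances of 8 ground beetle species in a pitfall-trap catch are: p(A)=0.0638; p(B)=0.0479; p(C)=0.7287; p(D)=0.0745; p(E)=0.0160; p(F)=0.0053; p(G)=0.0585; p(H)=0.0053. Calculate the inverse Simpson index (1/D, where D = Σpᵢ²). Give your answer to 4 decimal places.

1.8293

D = 0.0638² + 0.0479² + 0.7287² + 0.0745² + 0.016² + 0.0053² + 0.0585² + 0.0053² = 0.0040704 + 0.0022944 + 0.5310037 + 0.0055502 + 0.0002560 + 0.0000281 + 0.0034223 + 0.0000281 = 0.5466532 (working shown to 7 dp, full precision carried).
So 1/D = 1.829313, i.e. 1.8293 to 4 decimal places.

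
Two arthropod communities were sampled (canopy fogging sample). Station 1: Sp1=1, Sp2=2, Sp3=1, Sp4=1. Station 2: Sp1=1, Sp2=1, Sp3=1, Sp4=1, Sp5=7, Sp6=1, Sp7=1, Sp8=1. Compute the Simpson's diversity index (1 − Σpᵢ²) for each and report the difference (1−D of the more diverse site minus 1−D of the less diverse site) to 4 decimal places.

Station 1: N=5, proportions 0.2, 0.4, 0.2, 0.2, giving 1−D = 0.720000 (working shown to 6 dp, full precision carried).
Station 2: N=14, proportions 0.071429, 0.071429, 0.071429, 0.071429, 0.5, 0.071429, 0.071429, 0.071429, giving 1−D = 0.714286.
Difference = |0.720000 − 0.714286| = 0.005714, i.e. 0.0057 to 4 decimal places.

0.0057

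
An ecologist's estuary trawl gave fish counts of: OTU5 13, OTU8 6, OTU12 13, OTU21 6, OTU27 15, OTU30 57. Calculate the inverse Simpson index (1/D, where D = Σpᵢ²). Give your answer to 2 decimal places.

3.12

Total N = 13+6+13+6+15+57 = 110, so the proportions are 0.11818, 0.05455, 0.11818, 0.05455, 0.13636, 0.51818 (working shown to 5 dp, full precision carried).
D = 0.11818² + 0.05455² + 0.11818² + 0.05455² + 0.13636² + 0.51818² = 0.01397 + 0.00298 + 0.01397 + 0.00298 + 0.01860 + 0.26851 = 0.32099.
So 1/D = 3.1153, i.e. 3.12 to 2 decimal places.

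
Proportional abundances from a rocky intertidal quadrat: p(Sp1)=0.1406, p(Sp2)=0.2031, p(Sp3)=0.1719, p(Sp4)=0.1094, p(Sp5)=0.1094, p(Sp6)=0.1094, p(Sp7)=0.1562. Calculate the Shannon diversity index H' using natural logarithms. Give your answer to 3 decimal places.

1.919

Each pᵢ ln pᵢ term (working shown to 6 dp, full precision carried): 0.1406×(-1.961836)=-0.275834, 0.2031×(-1.594057)=-0.323753, 0.1719×(-1.760842)=-0.302689, 0.1094×(-2.212744)=-0.242074, 0.1094×(-2.212744)=-0.242074, 0.1094×(-2.212744)=-0.242074, 0.1562×(-1.856618)=-0.290004.
Sum = -1.918502, so H' = 1.919.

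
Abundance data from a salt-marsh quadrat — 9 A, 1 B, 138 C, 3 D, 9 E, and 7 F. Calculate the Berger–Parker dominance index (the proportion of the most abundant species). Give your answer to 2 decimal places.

Total N = 9+1+138+3+9+7 = 167, so the proportions are 0.0539, 0.006, 0.8263, 0.018, 0.0539, 0.0419 (working shown to 4 dp, full precision carried).
The largest proportion is 0.8263, i.e. d = 0.83 to 2 decimal places.

0.83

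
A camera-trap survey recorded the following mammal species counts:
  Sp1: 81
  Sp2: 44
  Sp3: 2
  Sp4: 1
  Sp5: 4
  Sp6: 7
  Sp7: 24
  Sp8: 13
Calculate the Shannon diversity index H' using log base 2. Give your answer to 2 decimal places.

Total N = 81+44+2+1+4+7+24+13 = 176, so the proportions are 0.4602, 0.25, 0.0114, 0.0057, 0.0227, 0.0398, 0.1364, 0.0739 (working shown to 4 dp, full precision carried).
Each pᵢ log₂ pᵢ term: 0.4602×(-1.1196)=-0.5153, 0.25×(-2.0000)=-0.5000, 0.0114×(-6.4594)=-0.0734, 0.0057×(-7.4594)=-0.0424, 0.0227×(-5.4594)=-0.1241, 0.0398×(-4.6521)=-0.1850, 0.1364×(-2.8745)=-0.3920, 0.0739×(-3.7590)=-0.2777.
Sum = -2.1098, so H' = 2.11.

2.11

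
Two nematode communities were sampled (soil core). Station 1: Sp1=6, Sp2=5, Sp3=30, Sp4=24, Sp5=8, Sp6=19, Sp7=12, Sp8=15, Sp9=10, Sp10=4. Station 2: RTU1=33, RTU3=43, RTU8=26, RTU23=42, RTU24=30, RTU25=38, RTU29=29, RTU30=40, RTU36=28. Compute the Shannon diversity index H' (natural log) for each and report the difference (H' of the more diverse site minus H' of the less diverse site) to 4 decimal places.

0.0631

Station 1: N=133, proportions 0.0451128, 0.037594, 0.2255639, 0.1804511, 0.0601504, 0.1428571, 0.0902256, 0.112782, 0.075188, 0.0300752, giving H' = 2.1181875 (working shown to 7 dp, full precision carried).
Station 2: N=309, proportions 0.1067961, 0.1391586, 0.0841424, 0.1359223, 0.0970874, 0.1229773, 0.0938511, 0.1294498, 0.0906149, giving H' = 2.1812970.
Difference = |2.1181875 − 2.1812970| = 0.0631095, i.e. 0.0631 to 4 decimal places.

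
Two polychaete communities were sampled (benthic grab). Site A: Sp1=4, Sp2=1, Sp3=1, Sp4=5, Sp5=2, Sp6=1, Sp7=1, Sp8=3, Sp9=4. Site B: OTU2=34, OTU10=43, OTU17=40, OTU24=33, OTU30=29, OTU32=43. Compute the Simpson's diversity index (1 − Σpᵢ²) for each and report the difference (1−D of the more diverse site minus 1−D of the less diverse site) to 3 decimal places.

0.017

Site A: N=22, proportions 0.1818182, 0.0454545, 0.0454545, 0.2272727, 0.0909091, 0.0454545, 0.0454545, 0.1363636, 0.1818182, giving 1−D = 0.8471074 (working shown to 7 dp, full precision carried).
Site B: N=222, proportions 0.1531532, 0.1936937, 0.1801802, 0.1486486, 0.1306306, 0.1936937, giving 1−D = 0.8298839.
Difference = |0.8471074 − 0.8298839| = 0.0172235, i.e. 0.017 to 3 decimal places.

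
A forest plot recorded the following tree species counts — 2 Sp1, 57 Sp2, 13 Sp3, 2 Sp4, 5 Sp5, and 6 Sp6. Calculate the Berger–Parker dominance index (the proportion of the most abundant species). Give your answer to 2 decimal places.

Total N = 2+57+13+2+5+6 = 85, so the proportions are 0.0235, 0.6706, 0.1529, 0.0235, 0.0588, 0.0706 (working shown to 4 dp, full precision carried).
The largest proportion is 0.6706, i.e. d = 0.67 to 2 decimal places.

0.67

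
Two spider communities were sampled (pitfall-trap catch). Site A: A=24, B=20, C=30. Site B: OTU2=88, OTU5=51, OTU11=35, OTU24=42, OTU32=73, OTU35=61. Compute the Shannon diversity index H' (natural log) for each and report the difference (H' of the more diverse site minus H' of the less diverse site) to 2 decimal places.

Site A: N=74, proportions 0.3243, 0.2703, 0.4054, giving H' = 1.0848 (working shown to 4 dp, full precision carried).
Site B: N=350, proportions 0.2514, 0.1457, 0.1, 0.12, 0.2086, 0.1743, giving H' = 1.7439.
Difference = |1.0848 − 1.7439| = 0.6591, i.e. 0.66 to 2 decimal places.

0.66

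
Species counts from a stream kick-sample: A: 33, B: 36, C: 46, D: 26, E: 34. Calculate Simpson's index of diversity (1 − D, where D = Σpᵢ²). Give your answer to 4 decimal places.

0.7932

Total N = 33+36+46+26+34 = 175, so the proportions are 0.188571, 0.205714, 0.262857, 0.148571, 0.194286 (working shown to 6 dp, full precision carried).
D = 0.188571² + 0.205714² + 0.262857² + 0.148571² + 0.194286² = 0.035559 + 0.042318 + 0.069094 + 0.022073 + 0.037747 = 0.206792.
So 1 − D = 0.793208, i.e. 0.7932 to 4 decimal places.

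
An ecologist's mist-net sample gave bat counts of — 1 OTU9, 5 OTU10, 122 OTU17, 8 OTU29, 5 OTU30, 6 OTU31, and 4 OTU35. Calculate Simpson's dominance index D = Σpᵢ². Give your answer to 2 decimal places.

0.66

Total N = 1+5+122+8+5+6+4 = 151, so the proportions are 0.0066, 0.0331, 0.8079, 0.053, 0.0331, 0.0397, 0.0265 (working shown to 4 dp, full precision carried).
D = 0.0066² + 0.0331² + 0.8079² + 0.053² + 0.0331² + 0.0397² + 0.0265² = 0.0000 + 0.0011 + 0.6528 + 0.0028 + 0.0011 + 0.0016 + 0.0007 = 0.6601.
To 2 decimal places, D = 0.66.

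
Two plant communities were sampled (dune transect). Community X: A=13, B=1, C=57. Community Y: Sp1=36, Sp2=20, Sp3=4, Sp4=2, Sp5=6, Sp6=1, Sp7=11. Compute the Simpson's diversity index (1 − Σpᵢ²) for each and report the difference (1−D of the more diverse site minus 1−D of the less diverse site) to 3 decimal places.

Community X: N=71, proportions 0.1831, 0.01408, 0.80282, giving 1−D = 0.32176 (working shown to 5 dp, full precision carried).
Community Y: N=80, proportions 0.45, 0.25, 0.05, 0.025, 0.075, 0.0125, 0.1375, giving 1−D = 0.70719.
Difference = |0.32176 − 0.70719| = 0.38543, i.e. 0.385 to 3 decimal places.

0.385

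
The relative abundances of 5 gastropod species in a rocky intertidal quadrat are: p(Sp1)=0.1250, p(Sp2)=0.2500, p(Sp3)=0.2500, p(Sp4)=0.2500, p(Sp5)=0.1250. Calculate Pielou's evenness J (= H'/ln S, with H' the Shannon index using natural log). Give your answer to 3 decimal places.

H' = −Σ pᵢ ln pᵢ = −((-0.25993) + (-0.34657) + (-0.34657) + (-0.34657) + (-0.25993)) = 1.55958 (working shown to 5 dp, full precision carried).
With S = 5 species, ln S = 1.60944, so J = 1.55958/1.60944 = 0.96902, i.e. 0.969 to 3 decimal places.

0.969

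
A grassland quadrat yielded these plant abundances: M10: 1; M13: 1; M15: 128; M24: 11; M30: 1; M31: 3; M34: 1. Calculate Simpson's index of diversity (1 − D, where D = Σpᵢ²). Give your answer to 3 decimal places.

Total N = 1+1+128+11+1+3+1 = 146, so the proportions are 0.00685, 0.00685, 0.87671, 0.07534, 0.00685, 0.02055, 0.00685 (working shown to 5 dp, full precision carried).
D = 0.00685² + 0.00685² + 0.87671² + 0.07534² + 0.00685² + 0.02055² + 0.00685² = 0.00005 + 0.00005 + 0.76862 + 0.00568 + 0.00005 + 0.00042 + 0.00005 = 0.77491.
So 1 − D = 0.22509, i.e. 0.225 to 3 decimal places.

0.225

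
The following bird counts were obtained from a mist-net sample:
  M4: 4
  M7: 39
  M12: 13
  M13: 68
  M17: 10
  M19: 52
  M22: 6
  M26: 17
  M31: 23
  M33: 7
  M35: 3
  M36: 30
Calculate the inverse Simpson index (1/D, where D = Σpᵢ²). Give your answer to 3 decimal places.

6.759

Total N = 4+39+13+68+10+52+6+17+23+7+3+30 = 272, so the proportions are 0.0147059, 0.1433824, 0.0477941, 0.25, 0.0367647, 0.1911765, 0.0220588, 0.0625, 0.0845588, 0.0257353, 0.0110294, 0.1102941 (working shown to 7 dp, full precision carried).
D = 0.0147059² + 0.1433824² + 0.0477941² + 0.25² + 0.0367647² + 0.1911765² + 0.0220588² + 0.0625² + 0.0845588² + 0.0257353² + 0.0110294² + 0.1102941² = 0.0002163 + 0.0205585 + 0.0022843 + 0.0625000 + 0.0013516 + 0.0365484 + 0.0004866 + 0.0039062 + 0.0071502 + 0.0006623 + 0.0001216 + 0.0121648 = 0.1479509.
So 1/D = 6.75900, i.e. 6.759 to 3 decimal places.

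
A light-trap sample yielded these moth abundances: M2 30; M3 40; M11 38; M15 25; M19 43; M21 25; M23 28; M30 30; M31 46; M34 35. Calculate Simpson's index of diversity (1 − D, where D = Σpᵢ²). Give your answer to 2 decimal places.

Total N = 30+40+38+25+43+25+28+30+46+35 = 340, so the proportions are 0.0882, 0.1176, 0.1118, 0.0735, 0.1265, 0.0735, 0.0824, 0.0882, 0.1353, 0.1029 (working shown to 4 dp, full precision carried).
D = 0.0882² + 0.1176² + 0.1118² + 0.0735² + 0.1265² + 0.0735² + 0.0824² + 0.0882² + 0.1353² + 0.1029² = 0.0078 + 0.0138 + 0.0125 + 0.0054 + 0.0160 + 0.0054 + 0.0068 + 0.0078 + 0.0183 + 0.0106 = 0.1044.
So 1 − D = 0.8956, i.e. 0.90 to 2 decimal places.

0.90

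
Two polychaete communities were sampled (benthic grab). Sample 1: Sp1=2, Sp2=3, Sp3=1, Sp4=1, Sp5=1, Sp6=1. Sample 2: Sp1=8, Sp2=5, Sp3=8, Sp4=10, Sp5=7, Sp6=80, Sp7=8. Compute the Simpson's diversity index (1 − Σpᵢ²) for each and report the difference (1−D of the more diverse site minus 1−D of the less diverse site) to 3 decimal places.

Sample 1: N=9, proportions 0.22222, 0.33333, 0.11111, 0.11111, 0.11111, 0.11111, giving 1−D = 0.79012 (working shown to 5 dp, full precision carried).
Sample 2: N=126, proportions 0.06349, 0.03968, 0.06349, 0.07937, 0.05556, 0.63492, 0.06349, giving 1−D = 0.57382.
Difference = |0.79012 − 0.57382| = 0.21630, i.e. 0.216 to 3 decimal places.

0.216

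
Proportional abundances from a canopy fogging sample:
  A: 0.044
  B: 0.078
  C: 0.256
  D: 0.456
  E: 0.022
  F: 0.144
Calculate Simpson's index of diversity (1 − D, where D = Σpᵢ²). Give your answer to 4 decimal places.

D = 0.044² + 0.078² + 0.256² + 0.456² + 0.022² + 0.144² = 0.001936 + 0.006084 + 0.065536 + 0.207936 + 0.000484 + 0.020736 = 0.302712 (working shown to 6 dp, full precision carried).
So 1 − D = 0.697288, i.e. 0.6973 to 4 decimal places.

0.6973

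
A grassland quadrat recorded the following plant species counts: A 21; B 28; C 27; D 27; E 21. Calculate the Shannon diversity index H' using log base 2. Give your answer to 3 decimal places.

2.310

Total N = 21+28+27+27+21 = 124, so the proportions are 0.16935, 0.22581, 0.21774, 0.21774, 0.16935 (working shown to 5 dp, full precision carried).
Each pᵢ log₂ pᵢ term: 0.16935×(-2.56188)=-0.43387, 0.22581×(-2.14684)=-0.48477, 0.21774×(-2.19931)=-0.47888, 0.21774×(-2.19931)=-0.47888, 0.16935×(-2.56188)=-0.43387.
Sum = -2.31027, so H' = 2.310.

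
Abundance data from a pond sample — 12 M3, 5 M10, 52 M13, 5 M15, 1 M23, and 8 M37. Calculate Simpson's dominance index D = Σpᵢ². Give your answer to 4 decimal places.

Total N = 12+5+52+5+1+8 = 83, so the proportions are 0.144578, 0.060241, 0.626506, 0.060241, 0.012048, 0.096386 (working shown to 6 dp, full precision carried).
D = 0.144578² + 0.060241² + 0.626506² + 0.060241² + 0.012048² + 0.096386² = 0.020903 + 0.003629 + 0.392510 + 0.003629 + 0.000145 + 0.009290 = 0.430106.
To 4 decimal places, D = 0.4301.

0.4301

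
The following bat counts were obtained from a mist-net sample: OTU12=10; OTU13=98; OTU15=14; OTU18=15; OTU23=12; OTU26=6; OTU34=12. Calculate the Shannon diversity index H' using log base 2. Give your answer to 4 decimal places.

2.0249

Total N = 10+98+14+15+12+6+12 = 167, so the proportions are 0.05988, 0.586826, 0.083832, 0.08982, 0.071856, 0.035928, 0.071856 (working shown to 6 dp, full precision carried).
Each pᵢ log₂ pᵢ term: 0.05988×(-4.061776)=-0.243220, 0.586826×(-0.768994)=-0.451266, 0.083832×(-3.576349)=-0.299814, 0.08982×(-3.476814)=-0.312289, 0.071856×(-3.798742)=-0.272963, 0.035928×(-4.798742)=-0.172410, 0.071856×(-3.798742)=-0.272963.
Sum = -2.024926, so H' = 2.0249.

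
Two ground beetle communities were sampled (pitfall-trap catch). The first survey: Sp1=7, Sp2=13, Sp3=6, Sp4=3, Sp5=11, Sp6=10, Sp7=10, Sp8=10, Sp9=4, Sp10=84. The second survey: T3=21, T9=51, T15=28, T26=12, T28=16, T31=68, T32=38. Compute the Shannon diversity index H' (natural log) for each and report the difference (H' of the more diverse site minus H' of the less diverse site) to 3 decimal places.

0.111

The first survey: N=158, proportions 0.0443, 0.08228, 0.03797, 0.01899, 0.06962, 0.06329, 0.06329, 0.06329, 0.02532, 0.53165, giving H' = 1.68158 (working shown to 5 dp, full precision carried).
The second survey: N=234, proportions 0.08974, 0.21795, 0.11966, 0.05128, 0.06838, 0.2906, 0.16239, giving H' = 1.79252.
Difference = |1.68158 − 1.79252| = 0.11094, i.e. 0.111 to 3 decimal places.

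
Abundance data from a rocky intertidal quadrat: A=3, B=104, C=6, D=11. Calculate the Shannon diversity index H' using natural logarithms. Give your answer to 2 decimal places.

0.60

Total N = 3+104+6+11 = 124, so the proportions are 0.0242, 0.8387, 0.0484, 0.0887 (working shown to 4 dp, full precision carried).
Each pᵢ ln pᵢ term: 0.0242×(-3.7217)=-0.0900, 0.8387×(-0.1759)=-0.1475, 0.0484×(-3.0285)=-0.1465, 0.0887×(-2.4224)=-0.2149.
Sum = -0.5990, so H' = 0.60.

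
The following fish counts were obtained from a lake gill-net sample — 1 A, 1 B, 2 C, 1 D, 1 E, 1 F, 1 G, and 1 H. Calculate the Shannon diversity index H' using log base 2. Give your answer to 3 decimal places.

2.948

Total N = 1+1+2+1+1+1+1+1 = 9, so the proportions are 0.11111, 0.11111, 0.22222, 0.11111, 0.11111, 0.11111, 0.11111, 0.11111 (working shown to 5 dp, full precision carried).
Each pᵢ log₂ pᵢ term: 0.11111×(-3.16993)=-0.35221, 0.11111×(-3.16993)=-0.35221, 0.22222×(-2.16993)=-0.48221, 0.11111×(-3.16993)=-0.35221, 0.11111×(-3.16993)=-0.35221, 0.11111×(-3.16993)=-0.35221, 0.11111×(-3.16993)=-0.35221, 0.11111×(-3.16993)=-0.35221.
Sum = -2.94770, so H' = 2.948.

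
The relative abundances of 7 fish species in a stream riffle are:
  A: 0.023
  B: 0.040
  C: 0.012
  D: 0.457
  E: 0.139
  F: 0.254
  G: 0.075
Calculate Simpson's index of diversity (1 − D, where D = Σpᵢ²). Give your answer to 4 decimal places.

D = 0.023² + 0.04² + 0.012² + 0.457² + 0.139² + 0.254² + 0.075² = 0.000529 + 0.001600 + 0.000144 + 0.208849 + 0.019321 + 0.064516 + 0.005625 = 0.300584 (working shown to 6 dp, full precision carried).
So 1 − D = 0.699416, i.e. 0.6994 to 4 decimal places.

0.6994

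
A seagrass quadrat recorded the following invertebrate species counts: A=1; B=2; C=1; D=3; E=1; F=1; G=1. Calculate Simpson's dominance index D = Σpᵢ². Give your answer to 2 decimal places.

0.18

Total N = 1+2+1+3+1+1+1 = 10, so the proportions are 0.1, 0.2, 0.1, 0.3, 0.1, 0.1, 0.1 (working shown to 4 dp, full precision carried).
D = 0.1² + 0.2² + 0.1² + 0.3² + 0.1² + 0.1² + 0.1² = 0.0100 + 0.0400 + 0.0100 + 0.0900 + 0.0100 + 0.0100 + 0.0100 = 0.1800.
To 2 decimal places, D = 0.18.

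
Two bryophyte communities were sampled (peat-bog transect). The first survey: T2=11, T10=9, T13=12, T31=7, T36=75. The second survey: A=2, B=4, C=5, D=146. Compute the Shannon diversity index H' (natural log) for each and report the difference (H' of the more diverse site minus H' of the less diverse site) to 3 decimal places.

0.783

The first survey: N=114, proportions 0.09649, 0.07895, 0.10526, 0.0614, 0.65789, giving H' = 1.10985 (working shown to 5 dp, full precision carried).
The second survey: N=157, proportions 0.01274, 0.02548, 0.03185, 0.92994, giving H' = 0.32640.
Difference = |1.10985 − 0.32640| = 0.78345, i.e. 0.783 to 3 decimal places.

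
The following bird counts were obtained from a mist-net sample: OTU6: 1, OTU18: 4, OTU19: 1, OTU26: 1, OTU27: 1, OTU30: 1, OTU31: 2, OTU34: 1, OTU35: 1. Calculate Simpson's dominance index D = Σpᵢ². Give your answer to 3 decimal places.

0.160

Total N = 1+4+1+1+1+1+2+1+1 = 13, so the proportions are 0.07692, 0.30769, 0.07692, 0.07692, 0.07692, 0.07692, 0.15385, 0.07692, 0.07692 (working shown to 5 dp, full precision carried).
D = 0.07692² + 0.30769² + 0.07692² + 0.07692² + 0.07692² + 0.07692² + 0.15385² + 0.07692² + 0.07692² = 0.00592 + 0.09467 + 0.00592 + 0.00592 + 0.00592 + 0.00592 + 0.02367 + 0.00592 + 0.00592 = 0.15976.
To 3 decimal places, D = 0.160.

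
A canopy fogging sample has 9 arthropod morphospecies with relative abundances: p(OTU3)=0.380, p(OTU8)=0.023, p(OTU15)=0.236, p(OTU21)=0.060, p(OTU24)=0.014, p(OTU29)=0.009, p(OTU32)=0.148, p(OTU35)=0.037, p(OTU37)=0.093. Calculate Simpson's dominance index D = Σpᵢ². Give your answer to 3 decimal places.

D = 0.38² + 0.023² + 0.236² + 0.06² + 0.014² + 0.009² + 0.148² + 0.037² + 0.093² = 0.14440 + 0.00053 + 0.05570 + 0.00360 + 0.00020 + 0.00008 + 0.02190 + 0.00137 + 0.00865 = 0.23642 (working shown to 5 dp, full precision carried).
To 3 decimal places, D = 0.236.

0.236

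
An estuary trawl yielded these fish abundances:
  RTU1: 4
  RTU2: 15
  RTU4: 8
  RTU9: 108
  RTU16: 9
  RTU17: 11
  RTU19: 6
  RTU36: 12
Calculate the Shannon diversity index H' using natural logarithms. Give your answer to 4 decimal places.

1.3660

Total N = 4+15+8+108+9+11+6+12 = 173, so the proportions are 0.023121, 0.086705, 0.046243, 0.624277, 0.052023, 0.063584, 0.034682, 0.069364 (working shown to 6 dp, full precision carried).
Each pᵢ ln pᵢ term: 0.023121×(-3.766997)=-0.087098, 0.086705×(-2.445241)=-0.212015, 0.046243×(-3.073850)=-0.142143, 0.624277×(-0.471160)=-0.294135, 0.052023×(-2.956067)=-0.153784, 0.063584×(-2.755396)=-0.175199, 0.034682×(-3.361532)=-0.116585, 0.069364×(-2.668385)=-0.185090.
Sum = -1.366049, so H' = 1.3660.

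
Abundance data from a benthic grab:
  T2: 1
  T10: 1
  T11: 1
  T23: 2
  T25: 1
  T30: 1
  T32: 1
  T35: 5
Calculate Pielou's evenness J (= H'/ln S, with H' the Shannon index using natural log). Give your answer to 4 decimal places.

Total N = 1+1+1+2+1+1+1+5 = 13, so the proportions are 0.076923, 0.076923, 0.076923, 0.153846, 0.076923, 0.076923, 0.076923, 0.384615 (working shown to 6 dp, full precision carried).
H' = −Σ pᵢ ln pᵢ = −((-0.197304) + (-0.197304) + (-0.197304) + (-0.287970) + (-0.197304) + (-0.197304) + (-0.197304) + (-0.367504)) = 1.839297.
With S = 8 species, ln S = 2.079442, so J = 1.839297/2.079442 = 0.884515, i.e. 0.8845 to 4 decimal places.

0.8845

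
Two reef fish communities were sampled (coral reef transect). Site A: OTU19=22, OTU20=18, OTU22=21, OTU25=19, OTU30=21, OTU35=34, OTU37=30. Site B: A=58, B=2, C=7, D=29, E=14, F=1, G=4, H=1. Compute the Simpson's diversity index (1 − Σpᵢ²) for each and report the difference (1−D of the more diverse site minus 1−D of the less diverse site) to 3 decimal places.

Site A: N=165, proportions 0.13333, 0.10909, 0.12727, 0.11515, 0.12727, 0.20606, 0.18182, giving 1−D = 0.84915 (working shown to 5 dp, full precision carried).
Site B: N=116, proportions 0.5, 0.01724, 0.06034, 0.25, 0.12069, 0.00862, 0.03448, 0.00862, giving 1−D = 0.66766.
Difference = |0.84915 − 0.66766| = 0.18149, i.e. 0.181 to 3 decimal places.

0.181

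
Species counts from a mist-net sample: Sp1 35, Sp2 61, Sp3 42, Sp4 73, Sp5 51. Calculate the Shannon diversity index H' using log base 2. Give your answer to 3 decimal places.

2.274

Total N = 35+61+42+73+51 = 262, so the proportions are 0.13359, 0.23282, 0.16031, 0.27863, 0.19466 (working shown to 5 dp, full precision carried).
Each pᵢ log₂ pᵢ term: 0.13359×(-2.90414)=-0.38796, 0.23282×(-2.10269)=-0.48956, 0.16031×(-2.64111)=-0.42338, 0.27863×(-1.84360)=-0.51367, 0.19466×(-2.36100)=-0.45958.
Sum = -2.27416, so H' = 2.274.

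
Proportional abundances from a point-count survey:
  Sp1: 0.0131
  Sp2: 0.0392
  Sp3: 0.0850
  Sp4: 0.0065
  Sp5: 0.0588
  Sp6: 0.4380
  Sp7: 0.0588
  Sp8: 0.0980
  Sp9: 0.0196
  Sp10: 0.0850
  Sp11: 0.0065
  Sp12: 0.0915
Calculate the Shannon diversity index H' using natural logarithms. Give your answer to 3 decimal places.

1.887

Each pᵢ ln pᵢ term (working shown to 5 dp, full precision carried): 0.0131×(-4.33514)=-0.05679, 0.0392×(-3.23908)=-0.12697, 0.085×(-2.46510)=-0.20953, 0.0065×(-5.03595)=-0.03273, 0.0588×(-2.83361)=-0.16662, 0.438×(-0.82554)=-0.36158, 0.0588×(-2.83361)=-0.16662, 0.098×(-2.32279)=-0.22763, 0.0196×(-3.93223)=-0.07707, 0.085×(-2.46510)=-0.20953, 0.0065×(-5.03595)=-0.03273, 0.0915×(-2.39142)=-0.21881.
Sum = -1.88663, so H' = 1.887.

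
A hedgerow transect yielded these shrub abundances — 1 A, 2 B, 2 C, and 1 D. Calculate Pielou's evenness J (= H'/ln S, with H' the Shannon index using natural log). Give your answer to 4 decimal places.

0.9591

Total N = 1+2+2+1 = 6, so the proportions are 0.166667, 0.333333, 0.333333, 0.166667 (working shown to 6 dp, full precision carried).
H' = −Σ pᵢ ln pᵢ = −((-0.298627) + (-0.366204) + (-0.366204) + (-0.298627)) = 1.329661.
With S = 4 species, ln S = 1.386294, so J = 1.329661/1.386294 = 0.959148, i.e. 0.9591 to 4 decimal places.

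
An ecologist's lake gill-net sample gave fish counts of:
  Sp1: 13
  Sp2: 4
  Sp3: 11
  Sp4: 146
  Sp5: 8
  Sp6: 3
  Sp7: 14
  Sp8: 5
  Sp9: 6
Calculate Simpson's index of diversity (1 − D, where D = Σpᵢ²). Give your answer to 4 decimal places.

Total N = 13+4+11+146+8+3+14+5+6 = 210, so the proportions are 0.061905, 0.019048, 0.052381, 0.695238, 0.038095, 0.014286, 0.066667, 0.02381, 0.028571 (working shown to 6 dp, full precision carried).
D = 0.061905² + 0.019048² + 0.052381² + 0.695238² + 0.038095² + 0.014286² + 0.066667² + 0.02381² + 0.028571² = 0.003832 + 0.000363 + 0.002744 + 0.483356 + 0.001451 + 0.000204 + 0.004444 + 0.000567 + 0.000816 = 0.497778.
So 1 − D = 0.502222, i.e. 0.5022 to 4 decimal places.

0.5022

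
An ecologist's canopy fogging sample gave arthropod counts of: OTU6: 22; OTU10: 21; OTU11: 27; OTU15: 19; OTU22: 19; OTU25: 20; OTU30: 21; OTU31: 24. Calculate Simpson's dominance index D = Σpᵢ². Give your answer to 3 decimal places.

0.127

Total N = 22+21+27+19+19+20+21+24 = 173, so the proportions are 0.12717, 0.12139, 0.15607, 0.10983, 0.10983, 0.11561, 0.12139, 0.13873 (working shown to 5 dp, full precision carried).
D = 0.12717² + 0.12139² + 0.15607² + 0.10983² + 0.10983² + 0.11561² + 0.12139² + 0.13873² = 0.01617 + 0.01473 + 0.02436 + 0.01206 + 0.01206 + 0.01336 + 0.01473 + 0.01925 = 0.12673.
To 3 decimal places, D = 0.127.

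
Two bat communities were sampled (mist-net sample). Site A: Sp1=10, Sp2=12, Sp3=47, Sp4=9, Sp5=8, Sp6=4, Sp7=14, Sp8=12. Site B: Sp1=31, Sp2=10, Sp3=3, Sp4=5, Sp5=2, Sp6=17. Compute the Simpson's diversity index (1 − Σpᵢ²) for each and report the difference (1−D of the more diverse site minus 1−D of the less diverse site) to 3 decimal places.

0.081

Site A: N=116, proportions 0.08621, 0.10345, 0.40517, 0.07759, 0.06897, 0.03448, 0.12069, 0.10345, giving 1−D = 0.78047 (working shown to 5 dp, full precision carried).
Site B: N=68, proportions 0.45588, 0.14706, 0.04412, 0.07353, 0.02941, 0.25, giving 1−D = 0.69983.
Difference = |0.78047 − 0.69983| = 0.08064, i.e. 0.081 to 3 decimal places.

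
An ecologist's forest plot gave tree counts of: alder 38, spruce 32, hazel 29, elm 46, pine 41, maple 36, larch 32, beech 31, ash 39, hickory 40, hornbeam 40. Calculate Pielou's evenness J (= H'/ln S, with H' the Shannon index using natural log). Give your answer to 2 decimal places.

1.00

Total N = 38+32+29+46+41+36+32+31+39+40+40 = 404, so the proportions are 0.0941, 0.0792, 0.0718, 0.1139, 0.1015, 0.0891, 0.0792, 0.0767, 0.0965, 0.099, 0.099 (working shown to 4 dp, full precision carried).
H' = −Σ pᵢ ln pᵢ = −((-0.2223) + (-0.2008) + (-0.1891) + (-0.2474) + (-0.2322) + (-0.2155) + (-0.2008) + (-0.1970) + (-0.2257) + (-0.2290) + (-0.2290)) = 2.3888.
With S = 11 species, ln S = 2.3979, so J = 2.3888/2.3979 = 0.9962, i.e. 1.00 to 2 decimal places.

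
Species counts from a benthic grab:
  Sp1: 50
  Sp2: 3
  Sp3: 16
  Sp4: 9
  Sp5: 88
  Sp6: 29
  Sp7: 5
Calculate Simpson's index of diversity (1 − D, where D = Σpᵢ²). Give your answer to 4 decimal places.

Total N = 50+3+16+9+88+29+5 = 200, so the proportions are 0.25, 0.015, 0.08, 0.045, 0.44, 0.145, 0.025 (working shown to 6 dp, full precision carried).
D = 0.25² + 0.015² + 0.08² + 0.045² + 0.44² + 0.145² + 0.025² = 0.062500 + 0.000225 + 0.006400 + 0.002025 + 0.193600 + 0.021025 + 0.000625 = 0.286400.
So 1 − D = 0.713600, i.e. 0.7136 to 4 decimal places.

0.7136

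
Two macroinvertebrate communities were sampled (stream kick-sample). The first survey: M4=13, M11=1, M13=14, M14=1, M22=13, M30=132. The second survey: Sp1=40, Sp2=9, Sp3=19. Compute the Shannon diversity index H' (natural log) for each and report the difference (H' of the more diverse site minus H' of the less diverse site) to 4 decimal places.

The first survey: N=174, proportions 0.0747126, 0.0057471, 0.0804598, 0.0057471, 0.0747126, 0.7586207, giving H' = 0.8592545 (working shown to 7 dp, full precision carried).
The second survey: N=68, proportions 0.5882353, 0.1323529, 0.2794118, giving H' = 0.9360586.
Difference = |0.8592545 − 0.9360586| = 0.0768041, i.e. 0.0768 to 4 decimal places.

0.0768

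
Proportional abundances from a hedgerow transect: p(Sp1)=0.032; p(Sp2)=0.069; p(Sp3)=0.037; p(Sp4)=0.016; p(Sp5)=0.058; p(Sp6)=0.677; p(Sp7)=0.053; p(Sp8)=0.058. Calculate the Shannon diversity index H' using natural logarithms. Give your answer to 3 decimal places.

1.233

Each pᵢ ln pᵢ term (working shown to 5 dp, full precision carried): 0.032×(-3.44202)=-0.11014, 0.069×(-2.67365)=-0.18448, 0.037×(-3.29684)=-0.12198, 0.016×(-4.13517)=-0.06616, 0.058×(-2.84731)=-0.16514, 0.677×(-0.39008)=-0.26409, 0.053×(-2.93746)=-0.15569, 0.058×(-2.84731)=-0.16514.
Sum = -1.23283, so H' = 1.233.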